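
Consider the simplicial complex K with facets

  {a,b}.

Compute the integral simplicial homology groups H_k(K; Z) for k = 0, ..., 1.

H_0 ≅ Z,  H_1 = 0.

We work with the vertex ordering a < b. The simplices of K, each written with vertices in increasing order, are:

  0-simplices (2): a, b
  1-simplices (1): ab

giving chain groups C_0 ≅ Z^2, C_1 ≅ Z^1.

The boundary map ∂_1: C_1 → C_0 maps an edge to its endpoints' difference, ∂[p,q] = q − p. For instance
  ∂ab = b − a.
The 2×1 boundary matrix has rank 1 and Smith normal form diag(1).

Reading off H_k = ker ∂_k / im ∂_{k+1}:

  H_0: rank C_0 − rank ∂_1 = 2 − 1 = 1, and the invariant factors of ∂_1 are all 1, so H_0 ≅ Z.
  H_1: rank ker ∂_1 − rank ∂_2 = (1 − 1) − 0 = 0, and there is no ∂_2, so H_1 ≅ 0.

As a check, the Euler characteristic is 2 − 1 = 1, which agrees with 1 − 0 = 1.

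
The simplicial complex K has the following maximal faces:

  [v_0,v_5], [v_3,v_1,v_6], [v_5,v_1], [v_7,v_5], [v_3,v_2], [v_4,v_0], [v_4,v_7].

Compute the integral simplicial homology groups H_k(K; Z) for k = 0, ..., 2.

Take the total order v_0 < v_1 < v_2 < v_3 < v_4 < v_5 < v_6 < v_7 on the vertex set. Then K (dimension 2) consists of the simplices:

  0-simplices (8): [v_0], [v_1], [v_2], [v_3], [v_4], [v_5], [v_6], [v_7]
  1-simplices (9): [v_0,v_4], [v_0,v_5], [v_1,v_3], [v_1,v_5], [v_1,v_6], [v_2,v_3], [v_3,v_6], [v_4,v_7], [v_5,v_7]
  2-simplices (1): [v_1,v_3,v_6]

Hence C_0 ≅ Z^8, C_1 ≅ Z^9, C_2 ≅ Z^1.

∂_1: C_1 → C_0 maps an edge to its endpoints' difference, ∂[p,q] = q − p.
The resulting 8×9 matrix has rank 7, and its Smith normal form has invariant factors (1,1,1,1,1,1,1).

The boundary map ∂_2: C_2 → C_1 acts by ∂[p,q,r] = [q,r] − [p,r] + [p,q]. For instance
  ∂[v_1,v_3,v_6] = [v_3,v_6] − [v_1,v_6] + [v_1,v_3].
The resulting 9×1 matrix has rank 1, and its Smith normal form has invariant factors (1).

Reading off H_k = ker ∂_k / im ∂_{k+1}:

  H_0: rank C_0 − rank ∂_1 = 8 − 7 = 1, and the invariant factors of ∂_1 are all 1, so H_0 ≅ Z.
  H_1: rank ker ∂_1 − rank ∂_2 = (9 − 7) − 1 = 1, and the invariant factors of ∂_2 are all 1, so H_1 ≅ Z.
  H_2: rank ker ∂_2 − rank ∂_3 = (1 − 1) − 0 = 0, and there is no ∂_3, so H_2 ≅ 0.

H_0 ≅ Z,  H_1 ≅ Z,  H_2 = 0.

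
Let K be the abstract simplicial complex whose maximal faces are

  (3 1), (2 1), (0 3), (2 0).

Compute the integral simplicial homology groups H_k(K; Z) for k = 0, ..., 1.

K has 4 vertices, 4 edges.
rank ∂_0 = 0, rank ∂_1 = 3 ⇒ b_0 = 4 − 0 − 3 = 1; all invariant factors of ∂_1 are 1 so no torsion. So H_0 = Z.
rank ∂_1 = 3, rank ∂_2 = 0 ⇒ b_1 = 4 − 3 − 0 = 1. So H_1 = Z.

H_0 ≅ Z,  H_1 ≅ Z.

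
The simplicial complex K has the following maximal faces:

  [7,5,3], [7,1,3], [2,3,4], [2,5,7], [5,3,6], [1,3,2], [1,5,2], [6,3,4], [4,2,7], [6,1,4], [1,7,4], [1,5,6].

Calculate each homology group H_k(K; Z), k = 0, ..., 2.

Order the vertices as 1 < 2 < 3 < 4 < 5 < 6 < 7. Listing each simplex with vertices in this order, K has dimension 2 with simplices:

  0-simplices (7): [1], [2], [3], [4], [5], [6], [7]
  1-simplices (18): [1,2], [1,3], [1,4], [1,5], [1,6], [1,7], [2,3], [2,4], [2,5], [2,7], [3,4], [3,5], [3,6], [3,7], [4,6], [4,7], [5,6], [5,7]
  2-simplices (12): [1,2,3], [1,2,5], [1,3,7], [1,4,6], [1,4,7], [1,5,6], [2,3,4], [2,4,7], [2,5,7], [3,4,6], [3,5,6], [3,5,7]

so the chain groups are C_0 ≅ Z^7, C_1 ≅ Z^18, C_2 ≅ Z^12.

The boundary map ∂_1: C_1 → C_0 is given by ∂[p,q] = [q] − [p].
The 7×18 boundary matrix has rank 6 and Smith normal form diag(1,1,1,1,1,1).

The boundary map ∂_2: C_2 → C_1 acts by ∂[p,q,r] = [q,r] − [p,r] + [p,q]. For instance
  ∂[1,2,5] = [2,5] − [1,5] + [1,2],
  ∂[1,4,6] = [4,6] − [1,6] + [1,4].
This gives a 18×12 integer matrix of rank 12; reducing to Smith normal form yields diagonal entries (1,1,1,1,1,1,1,1,1,1,1,2).

From H_k ≅ ker(∂_k) / im(∂_{k+1}) we obtain:

  H_0: rank C_0 − rank ∂_1 = 7 − 6 = 1, and the invariant factors of ∂_1 are all 1, so H_0 = Z.
  H_1: rank ker ∂_1 − rank ∂_2 = (18 − 6) − 12 = 0, and ∂_2 has invariant factor 2 > 1, so H_1 = Z_2.
  H_2: rank ker ∂_2 − rank ∂_3 = (12 − 12) − 0 = 0, and there is no ∂_3, so H_2 = 0.

(K is a triangulation of the real projective plane RP^2.)

H_0 = Z,  H_1 = Z_2,  H_2 = 0.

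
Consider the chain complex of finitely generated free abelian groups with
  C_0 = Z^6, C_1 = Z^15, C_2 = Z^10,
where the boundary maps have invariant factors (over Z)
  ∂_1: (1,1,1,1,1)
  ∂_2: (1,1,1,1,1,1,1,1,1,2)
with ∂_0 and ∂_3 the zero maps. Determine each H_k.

H_0 = Z,  H_1 = Z/2,  H_2 = 0.

H_0: b_0 = 6 − 0 − 5 = 1; torsion from ∂_1 factors > 1: none. So H_0 = Z.
H_1: b_1 = 15 − 5 − 10 = 0; torsion from ∂_2 factors > 1: [2]. So H_1 = Z/2.
H_2: b_2 = 10 − 10 − 0 = 0; torsion from ∂_3 factors > 1: none. So H_2 = 0.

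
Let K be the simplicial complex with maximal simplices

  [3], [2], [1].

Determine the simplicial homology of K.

H_0 ≅ Z^3.

Fix the vertex order 1 < 2 < 3 and write every simplex with vertices in increasing order. Then dim K = 0 and the simplices of K are:

  0-simplices (3): [1], [2], [3]

giving chain groups C_0 ≅ Z^3.

Reading off H_k = ker ∂_k / im ∂_{k+1}:

  H_0: rank C_0 − rank ∂_1 = 3 − 0 = 3, and there is no ∂_1, so H_0 = Z^3.

(K is a triangulation of a set of 3 points.)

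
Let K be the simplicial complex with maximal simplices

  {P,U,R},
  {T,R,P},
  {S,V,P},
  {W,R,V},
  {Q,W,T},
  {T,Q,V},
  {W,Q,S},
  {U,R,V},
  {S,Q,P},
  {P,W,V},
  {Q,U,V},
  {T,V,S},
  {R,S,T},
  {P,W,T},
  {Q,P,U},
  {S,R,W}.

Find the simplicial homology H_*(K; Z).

H_0 = Z,  H_1 = Z^2,  H_2 = Z.

Fix the vertex order P < Q < R < S < T < U < V < W and write every simplex with vertices in increasing order. Then dim K = 2 and the simplices of K are:

  0-simplices (8): P, Q, R, S, T, U, V, W
  1-simplices (24): PQ, PR, PS, PT, PU, PV, PW, QS, QT, QU, QV, QW, RS, RT, RU, RV, RW, ST, SV, SW, TV, TW, UV, VW
  2-simplices (16): PQS, PQU, PRT, PRU, PSV, PTW, PVW, QSW, QTV, QTW, QUV, RST, RSW, RUV, RVW, STV

so the chain groups are C_0 ≅ Z^8, C_1 ≅ Z^24, C_2 ≅ Z^16.

Boundary ∂_1: C_1 → C_0 sends each edge [p,q] (with p < q) to q − p. For instance
  ∂PW = W − P.
The resulting 8×24 matrix has rank 7, and its Smith normal form has invariant factors (1,1,1,1,1,1,1).

The boundary map ∂_2: C_2 → C_1 maps a triangle to the signed sum of its edges. For instance
  ∂PVW = VW − PW + PV,
  ∂PTW = TW − PW + PT.
The resulting 24×16 matrix has rank 15, and its Smith normal form has invariant factors (1,1,1,1,1,1,1,1,1,1,1,1,1,1,1).

Computing H_k = (kernel of ∂_k) / (image of ∂_{k+1}):

  H_0: rank C_0 − rank ∂_1 = 8 − 7 = 1, and the invariant factors of ∂_1 are all 1, so H_0 = Z.
  H_1: rank ker ∂_1 − rank ∂_2 = (24 − 7) − 15 = 2, and the invariant factors of ∂_2 are all 1, so H_1 = Z^2.
  H_2: rank ker ∂_2 − rank ∂_3 = (16 − 15) − 0 = 1, and there is no ∂_3, so H_2 = Z.

As a check, the Euler characteristic is 8 − 24 + 16 = 0, which agrees with 1 − 2 + 1 = 0.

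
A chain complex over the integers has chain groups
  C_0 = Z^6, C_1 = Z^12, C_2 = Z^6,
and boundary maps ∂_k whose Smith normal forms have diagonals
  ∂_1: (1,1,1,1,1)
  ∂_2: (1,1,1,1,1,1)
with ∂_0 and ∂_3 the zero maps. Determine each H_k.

H_0 ≅ Z,  H_1 ≅ Z,  H_2 = 0.

H_0: b_0 = 6 − 0 − 5 = 1; torsion from ∂_1 factors > 1: none. So H_0 ≅ Z.
H_1: b_1 = 12 − 5 − 6 = 1; torsion from ∂_2 factors > 1: none. So H_1 ≅ Z.
H_2: b_2 = 6 − 6 − 0 = 0; torsion from ∂_3 factors > 1: none. So H_2 ≅ 0.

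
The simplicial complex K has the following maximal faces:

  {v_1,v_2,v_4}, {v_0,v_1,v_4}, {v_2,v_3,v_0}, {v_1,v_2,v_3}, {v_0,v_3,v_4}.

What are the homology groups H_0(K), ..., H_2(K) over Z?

H_0 = Z,  H_1 = Z,  H_2 = 0.

We work with the vertex ordering v_0 < v_1 < v_2 < v_3 < v_4. The simplices of K, each written with vertices in increasing order, are:

  0-simplices (5): [v_0], [v_1], [v_2], [v_3], [v_4]
  1-simplices (10): [v_0,v_1], [v_0,v_2], [v_0,v_3], [v_0,v_4], [v_1,v_2], [v_1,v_3], [v_1,v_4], [v_2,v_3], [v_2,v_4], [v_3,v_4]
  2-simplices (5): [v_0,v_1,v_4], [v_0,v_2,v_3], [v_0,v_3,v_4], [v_1,v_2,v_3], [v_1,v_2,v_4]

Hence C_0 ≅ Z^5, C_1 ≅ Z^10, C_2 ≅ Z^5.

The boundary map ∂_1: C_1 → C_0 maps an edge to its endpoints' difference, ∂[p,q] = q − p.
The 5×10 boundary matrix has rank 4 and Smith normal form diag(1,1,1,1).

Boundary ∂_2: C_2 → C_1 sends each 2-simplex [p,q,r] to [q,r] − [p,r] + [p,q]. For instance
  ∂[v_0,v_1,v_4] = [v_1,v_4] − [v_0,v_4] + [v_0,v_1],
  ∂[v_0,v_2,v_3] = [v_2,v_3] − [v_0,v_3] + [v_0,v_2].
The resulting 10×5 matrix has rank 5, and its Smith normal form has invariant factors (1,1,1,1,1).

Computing H_k = (kernel of ∂_k) / (image of ∂_{k+1}):

  H_0: rank C_0 − rank ∂_1 = 5 − 4 = 1, and the invariant factors of ∂_1 are all 1, so H_0 = Z.
  H_1: rank ker ∂_1 − rank ∂_2 = (10 − 4) − 5 = 1, and the invariant factors of ∂_2 are all 1, so H_1 = Z.
  H_2: rank ker ∂_2 − rank ∂_3 = (5 − 5) − 0 = 0, and there is no ∂_3, so H_2 = 0.

As a check, the Euler characteristic is 5 − 10 + 5 = 0, which agrees with 1 − 1 + 0 = 0.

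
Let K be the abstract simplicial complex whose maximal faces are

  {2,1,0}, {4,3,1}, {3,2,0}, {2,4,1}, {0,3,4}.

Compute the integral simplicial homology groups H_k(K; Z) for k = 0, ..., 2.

H_0 = Z,  H_1 = Z,  H_2 = 0.

K has 5 vertices, 10 edges, 5 triangles.
rank ∂_0 = 0, rank ∂_1 = 4 ⇒ b_0 = 5 − 0 − 4 = 1; all invariant factors of ∂_1 are 1 so no torsion. So H_0 ≅ Z.
rank ∂_1 = 4, rank ∂_2 = 5 ⇒ b_1 = 10 − 4 − 5 = 1; all invariant factors of ∂_2 are 1 so no torsion. So H_1 ≅ Z.
rank ∂_2 = 5, rank ∂_3 = 0 ⇒ b_2 = 5 − 5 − 0 = 0. So H_2 ≅ 0.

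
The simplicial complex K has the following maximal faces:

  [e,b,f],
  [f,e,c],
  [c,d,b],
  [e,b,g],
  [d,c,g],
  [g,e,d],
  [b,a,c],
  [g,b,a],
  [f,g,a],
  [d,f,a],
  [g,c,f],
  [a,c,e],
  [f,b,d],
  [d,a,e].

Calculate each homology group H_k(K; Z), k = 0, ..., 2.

Order the vertices as a < b < c < d < e < f < g. Listing each simplex with vertices in this order, K has dimension 2 with simplices:

  0-simplices (7): a, b, c, d, e, f, g
  1-simplices (21): ab, ac, ad, ae, af, ag, bc, bd, be, bf, bg, cd, ce, cf, cg, de, df, dg, ef, eg, fg
  2-simplices (14): abc, abg, ace, ade, adf, afg, bcd, bdf, bef, beg, cdg, cef, cfg, deg

Hence C_0 ≅ Z^7, C_1 ≅ Z^21, C_2 ≅ Z^14.

The boundary map ∂_1: C_1 → C_0 maps an edge to its endpoints' difference, ∂[p,q] = q − p. For instance
  ∂df = f − d.
This gives a 7×21 integer matrix of rank 6; reducing to Smith normal form yields diagonal entries (1,1,1,1,1,1).

Boundary ∂_2: C_2 → C_1 maps a triangle to the signed sum of its edges. For instance
  ∂cdg = dg − cg + cd,
  ∂deg = eg − dg + de.
This gives a 21×14 integer matrix of rank 13; reducing to Smith normal form yields diagonal entries (1,1,1,1,1,1,1,1,1,1,1,1,1).

From H_k ≅ ker(∂_k) / im(∂_{k+1}) we obtain:

  H_0: rank C_0 − rank ∂_1 = 7 − 6 = 1, and the invariant factors of ∂_1 are all 1, so H_0 = Z.
  H_1: rank ker ∂_1 − rank ∂_2 = (21 − 6) − 13 = 2, and the invariant factors of ∂_2 are all 1, so H_1 = Z^2.
  H_2: rank ker ∂_2 − rank ∂_3 = (14 − 13) − 0 = 1, and there is no ∂_3, so H_2 = Z.

H_0 ≅ Z,  H_1 ≅ Z^2,  H_2 ≅ Z.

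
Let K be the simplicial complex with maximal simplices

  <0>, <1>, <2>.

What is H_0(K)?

Order the vertices as 0 < 1 < 2. Listing each simplex with vertices in this order, K has dimension 0 with simplices:

  0-simplices (3): [0], [1], [2]

Hence C_0 ≅ Z^3.

From H_k ≅ ker(∂_k) / im(∂_{k+1}) we obtain:

  H_0: rank C_0 − rank ∂_1 = 3 − 0 = 3, and there is no ∂_1, so H_0 = Z^3.

H_0 = Z^3.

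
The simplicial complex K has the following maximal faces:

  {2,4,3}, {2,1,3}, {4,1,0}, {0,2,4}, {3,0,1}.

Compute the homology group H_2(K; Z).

H_2 = 0.

Fix the vertex order 0 < 1 < 2 < 3 < 4 and write every simplex with vertices in increasing order. Then dim K = 2 and the simplices of K are:

  0-simplices (5): [0], [1], [2], [3], [4]
  1-simplices (10): [0,1], [0,2], [0,3], [0,4], [1,2], [1,3], [1,4], [2,3], [2,4], [3,4]
  2-simplices (5): [0,1,3], [0,1,4], [0,2,4], [1,2,3], [2,3,4]

Hence C_0 ≅ Z^5, C_1 ≅ Z^10, C_2 ≅ Z^5.

The boundary map ∂_1: C_1 → C_0 is given by ∂[p,q] = [q] − [p].
The 5×10 boundary matrix has rank 4 and Smith normal form diag(1,1,1,1).

Boundary ∂_2: C_2 → C_1 acts by ∂[p,q,r] = [q,r] − [p,r] + [p,q]. For instance
  ∂[1,2,3] = [2,3] − [1,3] + [1,2],
  ∂[0,1,3] = [1,3] − [0,3] + [0,1].
This gives a 10×5 integer matrix of rank 5; reducing to Smith normal form yields diagonal entries (1,1,1,1,1).

From H_k ≅ ker(∂_k) / im(∂_{k+1}) we obtain:

  H_2: rank ker ∂_2 − rank ∂_3 = (5 − 5) − 0 = 0, and there is no ∂_3, so H_2 ≅ 0.

(K is a triangulation of the Möbius band.)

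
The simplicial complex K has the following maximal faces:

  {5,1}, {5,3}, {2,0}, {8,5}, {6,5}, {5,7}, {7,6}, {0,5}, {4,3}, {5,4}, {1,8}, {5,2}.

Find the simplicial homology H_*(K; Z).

H_0 ≅ Z,  H_1 ≅ Z^4.

Take the total order 0 < 1 < 2 < 3 < 4 < 5 < 6 < 7 < 8 on the vertex set. Then K (dimension 1) consists of the simplices:

  0-simplices (9): [0], [1], [2], [3], [4], [5], [6], [7], [8]
  1-simplices (12): [0,2], [0,5], [1,5], [1,8], [2,5], [3,4], [3,5], [4,5], [5,6], [5,7], [5,8], [6,7]

Hence C_0 ≅ Z^9, C_1 ≅ Z^12.

∂_1: C_1 → C_0 is given by ∂[p,q] = [q] − [p].
The resulting 9×12 matrix has rank 8, and its Smith normal form has invariant factors (1,1,1,1,1,1,1,1).

Computing H_k = (kernel of ∂_k) / (image of ∂_{k+1}):

  H_0: rank C_0 − rank ∂_1 = 9 − 8 = 1, and the invariant factors of ∂_1 are all 1, so H_0 = Z.
  H_1: rank ker ∂_1 − rank ∂_2 = (12 − 8) − 0 = 4, and there is no ∂_2, so H_1 = Z^4.

As a check, the Euler characteristic is 9 − 12 = -3, which agrees with 1 − 4 = -3.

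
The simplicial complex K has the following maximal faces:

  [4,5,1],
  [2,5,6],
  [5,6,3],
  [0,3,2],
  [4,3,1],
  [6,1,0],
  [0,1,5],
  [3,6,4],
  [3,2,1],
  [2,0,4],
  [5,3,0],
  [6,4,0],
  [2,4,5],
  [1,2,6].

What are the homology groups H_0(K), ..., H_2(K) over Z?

H_0 = Z,  H_1 = Z^2,  H_2 = Z.

Fix the vertex order 0 < 1 < 2 < 3 < 4 < 5 < 6 and write every simplex with vertices in increasing order. Then dim K = 2 and the simplices of K are:

  0-simplices (7): [0], [1], [2], [3], [4], [5], [6]
  1-simplices (21): [0,1], [0,2], [0,3], [0,4], [0,5], [0,6], [1,2], [1,3], [1,4], [1,5], [1,6], [2,3], [2,4], [2,5], [2,6], [3,4], [3,5], [3,6], [4,5], [4,6], [5,6]
  2-simplices (14): [0,1,5], [0,1,6], [0,2,3], [0,2,4], [0,3,5], [0,4,6], [1,2,3], [1,2,6], [1,3,4], [1,4,5], [2,4,5], [2,5,6], [3,4,6], [3,5,6]

giving chain groups C_0 ≅ Z^7, C_1 ≅ Z^21, C_2 ≅ Z^14.

∂_1: C_1 → C_0 maps an edge to its endpoints' difference, ∂[p,q] = q − p. For instance
  ∂[0,1] = [1] − [0].
This gives a 7×21 integer matrix of rank 6; reducing to Smith normal form yields diagonal entries (1,1,1,1,1,1).

∂_2: C_2 → C_1 acts by ∂[p,q,r] = [q,r] − [p,r] + [p,q]. For instance
  ∂[2,5,6] = [5,6] − [2,6] + [2,5],
  ∂[1,3,4] = [3,4] − [1,4] + [1,3].
The resulting 21×14 matrix has rank 13, and its Smith normal form has invariant factors (1,1,1,1,1,1,1,1,1,1,1,1,1).

Computing H_k = (kernel of ∂_k) / (image of ∂_{k+1}):

  H_0: rank C_0 − rank ∂_1 = 7 − 6 = 1, and the invariant factors of ∂_1 are all 1, so H_0 = Z.
  H_1: rank ker ∂_1 − rank ∂_2 = (21 − 6) − 13 = 2, and the invariant factors of ∂_2 are all 1, so H_1 = Z^2.
  H_2: rank ker ∂_2 − rank ∂_3 = (14 − 13) − 0 = 1, and there is no ∂_3, so H_2 = Z.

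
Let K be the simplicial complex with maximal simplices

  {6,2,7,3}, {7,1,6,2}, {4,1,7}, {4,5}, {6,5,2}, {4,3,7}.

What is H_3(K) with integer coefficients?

We work with the vertex ordering 1 < 2 < 3 < 4 < 5 < 6 < 7. The simplices of K, each written with vertices in increasing order, are:

  0-simplices (7): [1], [2], [3], [4], [5], [6], [7]
  1-simplices (15): [1,2], [1,4], [1,6], [1,7], [2,3], [2,5], [2,6], [2,7], [3,4], [3,6], [3,7], [4,5], [4,7], [5,6], [6,7]
  2-simplices (10): [1,2,6], [1,2,7], [1,4,7], [1,6,7], [2,3,6], [2,3,7], [2,5,6], [2,6,7], [3,4,7], [3,6,7]
  3-simplices (2): [1,2,6,7], [2,3,6,7]

Hence C_0 ≅ Z^7, C_1 ≅ Z^15, C_2 ≅ Z^10, C_3 ≅ Z^2.

∂_1: C_1 → C_0 is given by ∂[p,q] = [q] − [p].
The resulting 7×15 matrix has rank 6, and its Smith normal form has invariant factors (1,1,1,1,1,1).

∂_2: C_2 → C_1 sends each 2-simplex [p,q,r] to [q,r] − [p,r] + [p,q]. For instance
  ∂[1,2,7] = [2,7] − [1,7] + [1,2],
  ∂[1,2,6] = [2,6] − [1,6] + [1,2].
As a 15×10 matrix over Z this has rank 8, with invariant factors (1,1,1,1,1,1,1,1).

The boundary map ∂_3: C_3 → C_2 sends each 3-simplex σ to the alternating sum Σ_i (−1)^i (σ with its i-th vertex removed). For instance
  ∂[1,2,6,7] = [2,6,7] − [1,6,7] + [1,2,7] − [1,2,6],
  ∂[2,3,6,7] = [3,6,7] − [2,6,7] + [2,3,7] − [2,3,6].
The 10×2 boundary matrix has rank 2 and Smith normal form diag(1,1).

Reading off H_k = ker ∂_k / im ∂_{k+1}:

  H_3: rank ker ∂_3 − rank ∂_4 = (2 − 2) − 0 = 0, and there is no ∂_4, so H_3 = 0.

H_3 ≅ 0.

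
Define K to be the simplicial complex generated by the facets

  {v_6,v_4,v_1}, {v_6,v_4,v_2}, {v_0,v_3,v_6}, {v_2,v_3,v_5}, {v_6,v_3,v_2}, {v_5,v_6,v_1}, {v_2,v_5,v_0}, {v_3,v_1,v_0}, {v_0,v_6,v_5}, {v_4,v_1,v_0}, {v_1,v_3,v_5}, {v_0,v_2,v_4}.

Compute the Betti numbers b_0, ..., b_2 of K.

Take the total order v_0 < v_1 < v_2 < v_3 < v_4 < v_5 < v_6 on the vertex set. Then K (dimension 2) consists of the simplices:

  0-simplices (7): [v_0], [v_1], [v_2], [v_3], [v_4], [v_5], [v_6]
  1-simplices (18): (18 of them)
  2-simplices (12): (12 of them)

so the chain groups are C_0 ≅ Z^7, C_1 ≅ Z^18, C_2 ≅ Z^12.

Boundary ∂_1: C_1 → C_0 maps an edge to its endpoints' difference, ∂[p,q] = q − p.
This gives a 7×18 integer matrix of rank 6; reducing to Smith normal form yields diagonal entries (1,1,1,1,1,1).

The boundary map ∂_2: C_2 → C_1 maps a triangle to the signed sum of its edges. For instance
  ∂[v_0,v_1,v_4] = [v_1,v_4] − [v_0,v_4] + [v_0,v_1],
  ∂[v_0,v_3,v_6] = [v_3,v_6] − [v_0,v_6] + [v_0,v_3].
This gives a 18×12 integer matrix of rank 12; reducing to Smith normal form yields diagonal entries (1,1,1,1,1,1,1,1,1,1,1,2).

Reading off H_k = ker ∂_k / im ∂_{k+1}:

  H_0: rank C_0 − rank ∂_1 = 7 − 6 = 1, and the invariant factors of ∂_1 are all 1, so H_0 ≅ Z.
  H_1: rank ker ∂_1 − rank ∂_2 = (18 − 6) − 12 = 0, and ∂_2 has invariant factor 2 > 1, so H_1 ≅ Z/2Z.
  H_2: rank ker ∂_2 − rank ∂_3 = (12 − 12) − 0 = 0, and there is no ∂_3, so H_2 ≅ 0.

Hence the Betti numbers are b_0 = 1, b_1 = 0, b_2 = 0.

b_0 = 1, b_1 = 0, b_2 = 0.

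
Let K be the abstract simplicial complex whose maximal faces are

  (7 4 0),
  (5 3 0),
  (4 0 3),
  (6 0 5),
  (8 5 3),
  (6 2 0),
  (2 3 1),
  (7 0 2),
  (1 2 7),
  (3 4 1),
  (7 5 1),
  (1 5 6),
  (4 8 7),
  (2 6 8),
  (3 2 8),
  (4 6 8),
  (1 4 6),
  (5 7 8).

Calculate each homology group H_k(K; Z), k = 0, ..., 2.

H_0 ≅ Z,  H_1 ≅ Z^2,  H_2 ≅ Z.

Take the total order 0 < 1 < 2 < 3 < 4 < 5 < 6 < 7 < 8 on the vertex set. Then K (dimension 2) consists of the simplices:

  0-simplices (9): [0], [1], [2], [3], [4], [5], [6], [7], [8]
  1-simplices (27): (27 of them)
  2-simplices (18): [0,2,6], [0,2,7], [0,3,4], [0,3,5], [0,4,7], [0,5,6], [1,2,3], [1,2,7], [1,3,4], [1,4,6], [1,5,6], [1,5,7], [2,3,8], [2,6,8], [3,5,8], [4,6,8], [4,7,8], [5,7,8]

so the chain groups are C_0 ≅ Z^9, C_1 ≅ Z^27, C_2 ≅ Z^18.

Boundary ∂_1: C_1 → C_0 maps an edge to its endpoints' difference, ∂[p,q] = q − p. For instance
  ∂[0,5] = [5] − [0].
The resulting 9×27 matrix has rank 8, and its Smith normal form has invariant factors (1,1,1,1,1,1,1,1).

Boundary ∂_2: C_2 → C_1 sends each 2-simplex [p,q,r] to [q,r] − [p,r] + [p,q]. For instance
  ∂[0,3,4] = [3,4] − [0,4] + [0,3],
  ∂[0,2,7] = [2,7] − [0,7] + [0,2].
The 27×18 boundary matrix has rank 17 and Smith normal form diag(1,1,1,1,1,1,1,1,1,1,1,1,1,1,1,1,1).

Computing H_k = (kernel of ∂_k) / (image of ∂_{k+1}):

  H_0: rank C_0 − rank ∂_1 = 9 − 8 = 1, and the invariant factors of ∂_1 are all 1, so H_0 = Z.
  H_1: rank ker ∂_1 − rank ∂_2 = (27 − 8) − 17 = 2, and the invariant factors of ∂_2 are all 1, so H_1 = Z^2.
  H_2: rank ker ∂_2 − rank ∂_3 = (18 − 17) − 0 = 1, and there is no ∂_3, so H_2 = Z.

As a check, the Euler characteristic is 9 − 27 + 18 = 0, which agrees with 1 − 2 + 1 = 0.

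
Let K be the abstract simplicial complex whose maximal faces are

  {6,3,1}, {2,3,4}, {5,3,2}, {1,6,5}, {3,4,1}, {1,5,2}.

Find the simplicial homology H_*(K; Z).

K has 6 vertices, 12 edges, 6 triangles.
rank ∂_0 = 0, rank ∂_1 = 5 ⇒ b_0 = 6 − 0 − 5 = 1; all invariant factors of ∂_1 are 1 so no torsion. So H_0 ≅ Z.
rank ∂_1 = 5, rank ∂_2 = 6 ⇒ b_1 = 12 − 5 − 6 = 1; all invariant factors of ∂_2 are 1 so no torsion. So H_1 ≅ Z.
rank ∂_2 = 6, rank ∂_3 = 0 ⇒ b_2 = 6 − 6 − 0 = 0. So H_2 ≅ 0.

H_0 ≅ Z,  H_1 ≅ Z,  H_2 = 0.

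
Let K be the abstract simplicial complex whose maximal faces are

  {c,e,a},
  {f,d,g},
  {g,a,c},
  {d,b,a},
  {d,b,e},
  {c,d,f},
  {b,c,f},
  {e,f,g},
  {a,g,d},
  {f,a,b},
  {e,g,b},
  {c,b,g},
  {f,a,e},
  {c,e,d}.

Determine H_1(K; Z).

H_1 ≅ Z^2.

Order the vertices as a < b < c < d < e < f < g. Listing each simplex with vertices in this order, K has dimension 2 with simplices:

  0-simplices (7): a, b, c, d, e, f, g
  1-simplices (21): ab, ac, ad, ae, af, ag, bc, bd, be, bf, bg, cd, ce, cf, cg, de, df, dg, ef, eg, fg
  2-simplices (14): abd, abf, ace, acg, adg, aef, bcf, bcg, bde, beg, cde, cdf, dfg, efg

Hence C_0 ≅ Z^7, C_1 ≅ Z^21, C_2 ≅ Z^14.

Boundary ∂_1: C_1 → C_0 sends each edge [p,q] (with p < q) to q − p. For instance
  ∂fg = g − f.
This gives a 7×21 integer matrix of rank 6; reducing to Smith normal form yields diagonal entries (1,1,1,1,1,1).

∂_2: C_2 → C_1 maps a triangle to the signed sum of its edges. For instance
  ∂beg = eg − bg + be,
  ∂cdf = df − cf + cd.
The 21×14 boundary matrix has rank 13 and Smith normal form diag(1,1,1,1,1,1,1,1,1,1,1,1,1).

Reading off H_k = ker ∂_k / im ∂_{k+1}:

  H_1: rank ker ∂_1 − rank ∂_2 = (21 − 6) − 13 = 2, and the invariant factors of ∂_2 are all 1, so H_1 ≅ Z^2.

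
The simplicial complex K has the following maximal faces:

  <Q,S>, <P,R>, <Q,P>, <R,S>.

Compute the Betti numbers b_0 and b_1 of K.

Fix the vertex order P < Q < R < S and write every simplex with vertices in increasing order. Then dim K = 1 and the simplices of K are:

  0-simplices (4): P, Q, R, S
  1-simplices (4): PQ, PR, QS, RS

giving chain groups C_0 ≅ Z^4, C_1 ≅ Z^4.

Boundary ∂_1: C_1 → C_0 sends each edge [p,q] (with p < q) to q − p.
As a 4×4 matrix over Z this has rank 3, with invariant factors (1,1,1).

From H_k ≅ ker(∂_k) / im(∂_{k+1}) we obtain:

  H_0: rank C_0 − rank ∂_1 = 4 − 3 = 1, and the invariant factors of ∂_1 are all 1, so H_0 = Z.
  H_1: rank ker ∂_1 − rank ∂_2 = (4 − 3) − 0 = 1, and there is no ∂_2, so H_1 = Z.

(K is a triangulation of the circle S^1.)

Hence the Betti numbers are b_0 = 1, b_1 = 1.

b_0 = 1, b_1 = 1.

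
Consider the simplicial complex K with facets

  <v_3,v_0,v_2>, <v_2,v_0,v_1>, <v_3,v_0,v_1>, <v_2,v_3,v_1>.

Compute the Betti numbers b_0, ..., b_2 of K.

b_0 = 1, b_1 = 0, b_2 = 1.

Take the total order v_0 < v_1 < v_2 < v_3 on the vertex set. Then K (dimension 2) consists of the simplices:

  0-simplices (4): [v_0], [v_1], [v_2], [v_3]
  1-simplices (6): [v_0,v_1], [v_0,v_2], [v_0,v_3], [v_1,v_2], [v_1,v_3], [v_2,v_3]
  2-simplices (4): [v_0,v_1,v_2], [v_0,v_1,v_3], [v_0,v_2,v_3], [v_1,v_2,v_3]

Hence C_0 ≅ Z^4, C_1 ≅ Z^6, C_2 ≅ Z^4.

∂_1: C_1 → C_0 sends each edge [p,q] (with p < q) to q − p.
As a 4×6 matrix over Z this has rank 3, with invariant factors (1,1,1).

∂_2: C_2 → C_1 maps a triangle to the signed sum of its edges. For instance
  ∂[v_0,v_2,v_3] = [v_2,v_3] − [v_0,v_3] + [v_0,v_2],
  ∂[v_1,v_2,v_3] = [v_2,v_3] − [v_1,v_3] + [v_1,v_2].
This gives a 6×4 integer matrix of rank 3; reducing to Smith normal form yields diagonal entries (1,1,1).

From H_k ≅ ker(∂_k) / im(∂_{k+1}) we obtain:

  H_0: rank C_0 − rank ∂_1 = 4 − 3 = 1, and the invariant factors of ∂_1 are all 1, so H_0 = Z.
  H_1: rank ker ∂_1 − rank ∂_2 = (6 − 3) − 3 = 0, and the invariant factors of ∂_2 are all 1, so H_1 = 0.
  H_2: rank ker ∂_2 − rank ∂_3 = (4 − 3) − 0 = 1, and there is no ∂_3, so H_2 = Z.

As a check, the Euler characteristic is 4 − 6 + 4 = 2, which agrees with 1 − 0 + 1 = 2.

Hence the Betti numbers are b_0 = 1, b_1 = 0, b_2 = 1.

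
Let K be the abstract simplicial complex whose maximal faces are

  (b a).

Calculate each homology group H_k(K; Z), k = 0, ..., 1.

K has 2 vertices, 1 edge.
rank ∂_0 = 0, rank ∂_1 = 1 ⇒ b_0 = 2 − 0 − 1 = 1; all invariant factors of ∂_1 are 1 so no torsion. So H_0 = Z.
rank ∂_1 = 1, rank ∂_2 = 0 ⇒ b_1 = 1 − 1 − 0 = 0. So H_1 = 0.

H_0 ≅ Z,  H_1 = 0.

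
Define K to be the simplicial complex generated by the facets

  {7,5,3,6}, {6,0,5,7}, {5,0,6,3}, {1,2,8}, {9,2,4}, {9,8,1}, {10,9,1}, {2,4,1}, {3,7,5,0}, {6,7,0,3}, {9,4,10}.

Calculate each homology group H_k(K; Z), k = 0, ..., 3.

K has 11 vertices, 22 edges, 16 triangles, 5 3-simplices.
rank ∂_0 = 0, rank ∂_1 = 9 ⇒ b_0 = 11 − 0 − 9 = 2; all invariant factors of ∂_1 are 1 so no torsion. So H_0 ≅ Z^2.
rank ∂_1 = 9, rank ∂_2 = 12 ⇒ b_1 = 22 − 9 − 12 = 1; all invariant factors of ∂_2 are 1 so no torsion. So H_1 ≅ Z.
rank ∂_2 = 12, rank ∂_3 = 4 ⇒ b_2 = 16 − 12 − 4 = 0; all invariant factors of ∂_3 are 1 so no torsion. So H_2 ≅ 0.
rank ∂_3 = 4, rank ∂_4 = 0 ⇒ b_3 = 5 − 4 − 0 = 1. So H_3 ≅ Z.

H_0 ≅ Z^2,  H_1 ≅ Z,  H_2 = 0,  H_3 ≅ Z.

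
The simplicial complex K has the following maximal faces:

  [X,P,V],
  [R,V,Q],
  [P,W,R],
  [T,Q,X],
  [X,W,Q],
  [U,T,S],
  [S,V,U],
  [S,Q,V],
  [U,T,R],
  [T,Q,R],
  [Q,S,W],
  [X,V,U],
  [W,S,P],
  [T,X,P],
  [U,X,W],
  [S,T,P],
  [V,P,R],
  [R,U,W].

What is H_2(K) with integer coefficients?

We work with the vertex ordering P < Q < R < S < T < U < V < W < X. The simplices of K, each written with vertices in increasing order, are:

  0-simplices (9): P, Q, R, S, T, U, V, W, X
  1-simplices (27): PR, PS, PT, PV, PW, PX, QR, QS, QT, QV, QW, QX, RT, RU, RV, RW, ST, SU, SV, SW, TU, TX, UV, UW, UX, VX, WX
  2-simplices (18): PRV, PRW, PST, PSW, PTX, PVX, QRT, QRV, QSV, QSW, QTX, QWX, RTU, RUW, STU, SUV, UVX, UWX

so the chain groups are C_0 ≅ Z^9, C_1 ≅ Z^27, C_2 ≅ Z^18.

∂_1: C_1 → C_0 maps an edge to its endpoints' difference, ∂[p,q] = q − p.
The resulting 9×27 matrix has rank 8, and its Smith normal form has invariant factors (1,1,1,1,1,1,1,1).

∂_2: C_2 → C_1 sends each 2-simplex [p,q,r] to [q,r] − [p,r] + [p,q]. For instance
  ∂QTX = TX − QX + QT,
  ∂SUV = UV − SV + SU.
As a 27×18 matrix over Z this has rank 17, with invariant factors (1,1,1,1,1,1,1,1,1,1,1,1,1,1,1,1,1).

Now H_k = ker ∂_k / im ∂_{k+1}, so:

  H_2: rank ker ∂_2 − rank ∂_3 = (18 − 17) − 0 = 1, and there is no ∂_3, so H_2 = Z.

H_2 ≅ Z.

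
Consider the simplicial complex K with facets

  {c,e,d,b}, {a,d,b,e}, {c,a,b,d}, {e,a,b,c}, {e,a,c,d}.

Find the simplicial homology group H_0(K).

H_0 ≅ Z.

K has 5 vertices, 10 edges, 10 triangles, 5 3-simplices.
rank ∂_0 = 0, rank ∂_1 = 4 ⇒ b_0 = 5 − 0 − 4 = 1; all invariant factors of ∂_1 are 1 so no torsion. So H_0 = Z.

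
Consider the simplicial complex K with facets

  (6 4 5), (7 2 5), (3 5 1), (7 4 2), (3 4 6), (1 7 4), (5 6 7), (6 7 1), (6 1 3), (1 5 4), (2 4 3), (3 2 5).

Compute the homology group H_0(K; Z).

H_0 ≅ Z.

K has 7 vertices, 18 edges, 12 triangles.
rank ∂_0 = 0, rank ∂_1 = 6 ⇒ b_0 = 7 − 0 − 6 = 1; all invariant factors of ∂_1 are 1 so no torsion. So H_0 = Z.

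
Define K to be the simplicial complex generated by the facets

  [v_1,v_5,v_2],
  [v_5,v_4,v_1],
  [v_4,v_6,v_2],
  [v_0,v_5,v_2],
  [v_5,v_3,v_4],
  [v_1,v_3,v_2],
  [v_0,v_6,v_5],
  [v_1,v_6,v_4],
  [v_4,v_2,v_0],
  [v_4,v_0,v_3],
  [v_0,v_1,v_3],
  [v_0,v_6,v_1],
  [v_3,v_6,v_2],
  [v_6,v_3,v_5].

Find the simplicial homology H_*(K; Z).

We work with the vertex ordering v_0 < v_1 < v_2 < v_3 < v_4 < v_5 < v_6. The simplices of K, each written with vertices in increasing order, are:

  0-simplices (7): [v_0], [v_1], [v_2], [v_3], [v_4], [v_5], [v_6]
  1-simplices (21): (21 of them)
  2-simplices (14): (14 of them)

so the chain groups are C_0 ≅ Z^7, C_1 ≅ Z^21, C_2 ≅ Z^14.

Boundary ∂_1: C_1 → C_0 sends each edge [p,q] (with p < q) to q − p. For instance
  ∂[v_2,v_6] = [v_6] − [v_2].
The resulting 7×21 matrix has rank 6, and its Smith normal form has invariant factors (1,1,1,1,1,1).

Boundary ∂_2: C_2 → C_1 maps a triangle to the signed sum of its edges. For instance
  ∂[v_3,v_4,v_5] = [v_4,v_5] − [v_3,v_5] + [v_3,v_4],
  ∂[v_0,v_3,v_4] = [v_3,v_4] − [v_0,v_4] + [v_0,v_3].
As a 21×14 matrix over Z this has rank 13, with invariant factors (1,1,1,1,1,1,1,1,1,1,1,1,1).

From H_k ≅ ker(∂_k) / im(∂_{k+1}) we obtain:

  H_0: rank C_0 − rank ∂_1 = 7 − 6 = 1, and the invariant factors of ∂_1 are all 1, so H_0 ≅ Z.
  H_1: rank ker ∂_1 − rank ∂_2 = (21 − 6) − 13 = 2, and the invariant factors of ∂_2 are all 1, so H_1 ≅ Z^2.
  H_2: rank ker ∂_2 − rank ∂_3 = (14 − 13) − 0 = 1, and there is no ∂_3, so H_2 ≅ Z.

(K is a triangulation of the torus T^2.)

H_0 = Z,  H_1 = Z^2,  H_2 = Z.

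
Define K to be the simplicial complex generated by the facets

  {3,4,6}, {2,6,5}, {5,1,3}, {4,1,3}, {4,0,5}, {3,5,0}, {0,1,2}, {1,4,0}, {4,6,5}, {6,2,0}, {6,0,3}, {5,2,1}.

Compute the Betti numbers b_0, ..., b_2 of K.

Fix the vertex order 0 < 1 < 2 < 3 < 4 < 5 < 6 and write every simplex with vertices in increasing order. Then dim K = 2 and the simplices of K are:

  0-simplices (7): [0], [1], [2], [3], [4], [5], [6]
  1-simplices (18): [0,1], [0,2], [0,3], [0,4], [0,5], [0,6], [1,2], [1,3], [1,4], [1,5], [2,5], [2,6], [3,4], [3,5], [3,6], [4,5], [4,6], [5,6]
  2-simplices (12): [0,1,2], [0,1,4], [0,2,6], [0,3,5], [0,3,6], [0,4,5], [1,2,5], [1,3,4], [1,3,5], [2,5,6], [3,4,6], [4,5,6]

giving chain groups C_0 ≅ Z^7, C_1 ≅ Z^18, C_2 ≅ Z^12.

Boundary ∂_1: C_1 → C_0 sends each edge [p,q] (with p < q) to q − p.
This gives a 7×18 integer matrix of rank 6; reducing to Smith normal form yields diagonal entries (1,1,1,1,1,1).

Boundary ∂_2: C_2 → C_1 acts by ∂[p,q,r] = [q,r] − [p,r] + [p,q]. For instance
  ∂[0,4,5] = [4,5] − [0,5] + [0,4],
  ∂[2,5,6] = [5,6] − [2,6] + [2,5].
This gives a 18×12 integer matrix of rank 12; reducing to Smith normal form yields diagonal entries (1,1,1,1,1,1,1,1,1,1,1,2).

From H_k ≅ ker(∂_k) / im(∂_{k+1}) we obtain:

  H_0: rank C_0 − rank ∂_1 = 7 − 6 = 1, and the invariant factors of ∂_1 are all 1, so H_0 ≅ Z.
  H_1: rank ker ∂_1 − rank ∂_2 = (18 − 6) − 12 = 0, and ∂_2 has invariant factor 2 > 1, so H_1 ≅ Z/2.
  H_2: rank ker ∂_2 − rank ∂_3 = (12 − 12) − 0 = 0, and there is no ∂_3, so H_2 ≅ 0.

As a check, the Euler characteristic is 7 − 18 + 12 = 1, which agrees with 1 − 0 + 0 = 1.
(K is a triangulation of the real projective plane RP^2.)

Hence the Betti numbers are b_0 = 1, b_1 = 0, b_2 = 0.

b_0 = 1, b_1 = 0, b_2 = 0.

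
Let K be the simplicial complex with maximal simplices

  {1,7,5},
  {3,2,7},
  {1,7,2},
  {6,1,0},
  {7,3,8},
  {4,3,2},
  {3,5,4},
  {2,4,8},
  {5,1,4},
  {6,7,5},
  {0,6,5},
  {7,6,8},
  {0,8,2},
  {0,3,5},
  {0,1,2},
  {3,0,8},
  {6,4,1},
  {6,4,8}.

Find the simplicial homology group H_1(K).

K has 9 vertices, 27 edges, 18 triangles.
rank ∂_1 = 8, rank ∂_2 = 18 ⇒ b_1 = 27 − 8 − 18 = 1; ∂_2 has invariant factor(s) [2] giving torsion. So H_1 ≅ Z × Z/2.

H_1 = Z × Z/2.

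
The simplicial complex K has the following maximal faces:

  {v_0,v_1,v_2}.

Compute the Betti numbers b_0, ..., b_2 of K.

Fix the vertex order v_0 < v_1 < v_2 and write every simplex with vertices in increasing order. Then dim K = 2 and the simplices of K are:

  0-simplices (3): [v_0], [v_1], [v_2]
  1-simplices (3): [v_0,v_1], [v_0,v_2], [v_1,v_2]
  2-simplices (1): [v_0,v_1,v_2]

Hence C_0 ≅ Z^3, C_1 ≅ Z^3, C_2 ≅ Z^1.

∂_1: C_1 → C_0 maps an edge to its endpoints' difference, ∂[p,q] = q − p. For instance
  ∂[v_1,v_2] = [v_2] − [v_1].
As a 3×3 matrix over Z this has rank 2, with invariant factors (1,1).

The boundary map ∂_2: C_2 → C_1 sends each 2-simplex [p,q,r] to [q,r] − [p,r] + [p,q]. For instance
  ∂[v_0,v_1,v_2] = [v_1,v_2] − [v_0,v_2] + [v_0,v_1].
The resulting 3×1 matrix has rank 1, and its Smith normal form has invariant factors (1).

Computing H_k = (kernel of ∂_k) / (image of ∂_{k+1}):

  H_0: rank C_0 − rank ∂_1 = 3 − 2 = 1, and the invariant factors of ∂_1 are all 1, so H_0 ≅ Z.
  H_1: rank ker ∂_1 − rank ∂_2 = (3 − 2) − 1 = 0, and the invariant factors of ∂_2 are all 1, so H_1 ≅ 0.
  H_2: rank ker ∂_2 − rank ∂_3 = (1 − 1) − 0 = 0, and there is no ∂_3, so H_2 ≅ 0.

Hence the Betti numbers are b_0 = 1, b_1 = 0, b_2 = 0.

b_0 = 1, b_1 = 0, b_2 = 0.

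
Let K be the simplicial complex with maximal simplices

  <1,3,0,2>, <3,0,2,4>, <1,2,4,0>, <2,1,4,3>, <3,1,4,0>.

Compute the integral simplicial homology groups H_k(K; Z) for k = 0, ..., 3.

H_0 = Z,  H_1 = 0,  H_2 = 0,  H_3 = Z.

Fix the vertex order 0 < 1 < 2 < 3 < 4 and write every simplex with vertices in increasing order. Then dim K = 3 and the simplices of K are:

  0-simplices (5): [0], [1], [2], [3], [4]
  1-simplices (10): [0,1], [0,2], [0,3], [0,4], [1,2], [1,3], [1,4], [2,3], [2,4], [3,4]
  2-simplices (10): [0,1,2], [0,1,3], [0,1,4], [0,2,3], [0,2,4], [0,3,4], [1,2,3], [1,2,4], [1,3,4], [2,3,4]
  3-simplices (5): [0,1,2,3], [0,1,2,4], [0,1,3,4], [0,2,3,4], [1,2,3,4]

so the chain groups are C_0 ≅ Z^5, C_1 ≅ Z^10, C_2 ≅ Z^10, C_3 ≅ Z^5.

The boundary map ∂_1: C_1 → C_0 maps an edge to its endpoints' difference, ∂[p,q] = q − p. For instance
  ∂[1,3] = [3] − [1].
As a 5×10 matrix over Z this has rank 4, with invariant factors (1,1,1,1).

∂_2: C_2 → C_1 acts by ∂[p,q,r] = [q,r] − [p,r] + [p,q]. For instance
  ∂[0,1,2] = [1,2] − [0,2] + [0,1],
  ∂[2,3,4] = [3,4] − [2,4] + [2,3].
The resulting 10×10 matrix has rank 6, and its Smith normal form has invariant factors (1,1,1,1,1,1).

The boundary map ∂_3: C_3 → C_2 sends each 3-simplex σ to the alternating sum Σ_i (−1)^i (σ with its i-th vertex removed). For instance
  ∂[1,2,3,4] = [2,3,4] − [1,3,4] + [1,2,4] − [1,2,3],
  ∂[0,1,2,4] = [1,2,4] − [0,2,4] + [0,1,4] − [0,1,2].
As a 10×5 matrix over Z this has rank 4, with invariant factors (1,1,1,1).

Reading off H_k = ker ∂_k / im ∂_{k+1}:

  H_0: rank C_0 − rank ∂_1 = 5 − 4 = 1, and the invariant factors of ∂_1 are all 1, so H_0 = Z.
  H_1: rank ker ∂_1 − rank ∂_2 = (10 − 4) − 6 = 0, and the invariant factors of ∂_2 are all 1, so H_1 = 0.
  H_2: rank ker ∂_2 − rank ∂_3 = (10 − 6) − 4 = 0, and the invariant factors of ∂_3 are all 1, so H_2 = 0.
  H_3: rank ker ∂_3 − rank ∂_4 = (5 − 4) − 0 = 1, and there is no ∂_4, so H_3 = Z.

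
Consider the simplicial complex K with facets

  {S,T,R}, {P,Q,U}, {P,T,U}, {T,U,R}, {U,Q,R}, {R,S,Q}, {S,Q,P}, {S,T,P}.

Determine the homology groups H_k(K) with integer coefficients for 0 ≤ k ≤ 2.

Order the vertices as P < Q < R < S < T < U. Listing each simplex with vertices in this order, K has dimension 2 with simplices:

  0-simplices (6): P, Q, R, S, T, U
  1-simplices (12): PQ, PS, PT, PU, QR, QS, QU, RS, RT, RU, ST, TU
  2-simplices (8): PQS, PQU, PST, PTU, QRS, QRU, RST, RTU

so the chain groups are C_0 ≅ Z^6, C_1 ≅ Z^12, C_2 ≅ Z^8.

∂_1: C_1 → C_0 is given by ∂[p,q] = [q] − [p].
This gives a 6×12 integer matrix of rank 5; reducing to Smith normal form yields diagonal entries (1,1,1,1,1).

Boundary ∂_2: C_2 → C_1 sends each 2-simplex [p,q,r] to [q,r] − [p,r] + [p,q]. For instance
  ∂QRS = RS − QS + QR,
  ∂QRU = RU − QU + QR.
The 12×8 boundary matrix has rank 7 and Smith normal form diag(1,1,1,1,1,1,1).

Computing H_k = (kernel of ∂_k) / (image of ∂_{k+1}):

  H_0: rank C_0 − rank ∂_1 = 6 − 5 = 1, and the invariant factors of ∂_1 are all 1, so H_0 ≅ Z.
  H_1: rank ker ∂_1 − rank ∂_2 = (12 − 5) − 7 = 0, and the invariant factors of ∂_2 are all 1, so H_1 ≅ 0.
  H_2: rank ker ∂_2 − rank ∂_3 = (8 − 7) − 0 = 1, and there is no ∂_3, so H_2 ≅ Z.

As a check, the Euler characteristic is 6 − 12 + 8 = 2, which agrees with 1 − 0 + 1 = 2.
(K is a triangulation of the 2-sphere S^2.)

H_0 ≅ Z,  H_1 = 0,  H_2 ≅ Z.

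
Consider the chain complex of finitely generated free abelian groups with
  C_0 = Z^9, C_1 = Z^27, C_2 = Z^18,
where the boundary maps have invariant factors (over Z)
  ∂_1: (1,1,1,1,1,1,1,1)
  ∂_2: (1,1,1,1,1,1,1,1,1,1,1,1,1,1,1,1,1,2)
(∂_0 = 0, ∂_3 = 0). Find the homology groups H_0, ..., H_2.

H_0: b_0 = 9 − 0 − 8 = 1; torsion from ∂_1 factors > 1: none. So H_0 = Z.
H_1: b_1 = 27 − 8 − 18 = 1; torsion from ∂_2 factors > 1: [2]. So H_1 = Z × Z/2.
H_2: b_2 = 18 − 18 − 0 = 0; torsion from ∂_3 factors > 1: none. So H_2 = 0.

H_0 = Z,  H_1 = Z × Z/2,  H_2 = 0.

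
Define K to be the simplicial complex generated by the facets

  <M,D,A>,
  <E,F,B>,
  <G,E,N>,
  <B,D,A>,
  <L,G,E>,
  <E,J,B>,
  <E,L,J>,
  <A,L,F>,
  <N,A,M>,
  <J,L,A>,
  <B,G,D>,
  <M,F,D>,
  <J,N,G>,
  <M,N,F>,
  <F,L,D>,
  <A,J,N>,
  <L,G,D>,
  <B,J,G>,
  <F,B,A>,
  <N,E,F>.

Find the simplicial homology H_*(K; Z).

K has 10 vertices, 30 edges, 20 triangles.
rank ∂_0 = 0, rank ∂_1 = 9 ⇒ b_0 = 10 − 0 − 9 = 1; all invariant factors of ∂_1 are 1 so no torsion. So H_0 = Z.
rank ∂_1 = 9, rank ∂_2 = 20 ⇒ b_1 = 30 − 9 − 20 = 1; ∂_2 has invariant factor(s) [2] giving torsion. So H_1 = Z ⊕ Z/2.
rank ∂_2 = 20, rank ∂_3 = 0 ⇒ b_2 = 20 − 20 − 0 = 0. So H_2 = 0.

H_0 ≅ Z,  H_1 ≅ Z ⊕ Z/2,  H_2 = 0.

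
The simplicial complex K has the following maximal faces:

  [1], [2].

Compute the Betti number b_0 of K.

Take the total order 1 < 2 on the vertex set. Then K (dimension 0) consists of the simplices:

  0-simplices (2): [1], [2]

so the chain groups are C_0 ≅ Z^2.

From H_k ≅ ker(∂_k) / im(∂_{k+1}) we obtain:

  H_0: rank C_0 − rank ∂_1 = 2 − 0 = 2, and there is no ∂_1, so H_0 = Z^2.

(K is a triangulation of a set of 2 points.)

Hence the Betti numbers are b_0 = 2.

b_0 = 2.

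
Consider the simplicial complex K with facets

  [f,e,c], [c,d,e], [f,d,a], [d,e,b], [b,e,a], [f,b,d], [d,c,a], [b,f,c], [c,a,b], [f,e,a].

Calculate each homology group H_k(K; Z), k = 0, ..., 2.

Take the total order a < b < c < d < e < f on the vertex set. Then K (dimension 2) consists of the simplices:

  0-simplices (6): a, b, c, d, e, f
  1-simplices (15): ab, ac, ad, ae, af, bc, bd, be, bf, cd, ce, cf, de, df, ef
  2-simplices (10): abc, abe, acd, adf, aef, bcf, bde, bdf, cde, cef

giving chain groups C_0 ≅ Z^6, C_1 ≅ Z^15, C_2 ≅ Z^10.

Boundary ∂_1: C_1 → C_0 is given by ∂[p,q] = [q] − [p]. For instance
  ∂bf = f − b.
The resulting 6×15 matrix has rank 5, and its Smith normal form has invariant factors (1,1,1,1,1).

∂_2: C_2 → C_1 acts by ∂[p,q,r] = [q,r] − [p,r] + [p,q]. For instance
  ∂cde = de − ce + cd,
  ∂bdf = df − bf + bd.
The resulting 15×10 matrix has rank 10, and its Smith normal form has invariant factors (1,1,1,1,1,1,1,1,1,2).

Reading off H_k = ker ∂_k / im ∂_{k+1}:

  H_0: rank C_0 − rank ∂_1 = 6 − 5 = 1, and the invariant factors of ∂_1 are all 1, so H_0 = Z.
  H_1: rank ker ∂_1 − rank ∂_2 = (15 − 5) − 10 = 0, and ∂_2 has invariant factor 2 > 1, so H_1 = Z/2Z.
  H_2: rank ker ∂_2 − rank ∂_3 = (10 − 10) − 0 = 0, and there is no ∂_3, so H_2 = 0.

As a check, the Euler characteristic is 6 − 15 + 10 = 1, which agrees with 1 − 0 + 0 = 1.

H_0 ≅ Z,  H_1 ≅ Z/2Z,  H_2 = 0.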